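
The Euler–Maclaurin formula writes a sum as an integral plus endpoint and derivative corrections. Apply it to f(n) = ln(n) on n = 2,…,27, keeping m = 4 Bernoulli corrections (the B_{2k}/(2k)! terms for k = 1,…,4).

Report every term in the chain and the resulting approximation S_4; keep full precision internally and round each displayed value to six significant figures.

The integral term ∫_2^27 ln(x) dx = 62.6013.
Boundary: ½(f(2) + f(27)) = ½(0.693147 + 3.29584) = 1.99449.
Integral + boundary = 64.5958.
Order-1 term: 1/12 · (0.0370370 − 0.500000) = -0.0385802.
Partial sum through k=1: 64.5572.
Order-2 term: −1/720 · (0.000101611 − 0.250000) = 0.000347081.
Partial sum through k=2: 64.5576.
Order-3 term: 1/30240 · (1.67260e-06 − 0.750000) = -2.48015e-05.
Partial sum through k=3: 64.5575.
Order-4 term: −1/1209600 · (6.88313e-08 − 5.62500) = 4.65030e-06.

S_4 ≈ 64.5575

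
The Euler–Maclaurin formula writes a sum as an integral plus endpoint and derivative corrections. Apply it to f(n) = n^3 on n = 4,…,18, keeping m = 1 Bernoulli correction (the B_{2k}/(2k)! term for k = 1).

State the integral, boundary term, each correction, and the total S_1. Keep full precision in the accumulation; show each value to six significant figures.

∫_4^18 x^3 dx evaluates to 26180.0.
Endpoint term: (f(4) + f(18))/2 = (64.0000 + 5832.00)/2 = 2948.00.
Integral + boundary = 29128.0.
Order-1 term: 1/12 · (972.000 − 48.0000) = 77.0000.

S_1 ≈ 29205.0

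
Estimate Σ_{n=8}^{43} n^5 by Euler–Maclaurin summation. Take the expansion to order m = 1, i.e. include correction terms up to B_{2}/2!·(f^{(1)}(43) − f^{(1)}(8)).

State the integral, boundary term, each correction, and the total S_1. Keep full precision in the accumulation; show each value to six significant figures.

S_1 ≈ 1.12846e+09

∫_8^43 x^5 dx evaluates to 1.05352e+09.
Endpoint term: (f(8) + f(43))/2 = (32768.0 + 1.47008e+08)/2 = 7.35206e+07.
Running total after boundary: 1.12704e+09.
Order-1 term: 1/12 · (1.70940e+07 − 20480.0) = 1.42279e+06.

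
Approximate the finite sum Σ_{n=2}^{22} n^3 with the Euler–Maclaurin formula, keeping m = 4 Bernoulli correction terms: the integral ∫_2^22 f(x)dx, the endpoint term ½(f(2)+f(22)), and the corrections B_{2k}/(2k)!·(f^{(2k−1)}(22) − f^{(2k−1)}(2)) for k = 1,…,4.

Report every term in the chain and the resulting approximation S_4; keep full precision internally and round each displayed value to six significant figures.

∫_2^22 x^3 dx evaluates to 58560.0.
½[f(2) + f(22)] = ½[8.00000 + 10648.0] = 5328.00.
So far: 63888.0.
Order-1 term: 1/12 · (1452.00 − 12.0000) = 120.000.
Partial sum through k=1: 64008.0.
Order-2 term: −1/720 · (6.00000 − 6.00000) = 0.00000.
Partial sum through k=2: 64008.0.
Order-3 term: 1/30240 · (0.00000 − 0.00000) = 0.00000.
Partial sum through k=3: 64008.0.
Order-4 term: −1/1209600 · (0.00000 − 0.00000) = 0.00000.

S_4 ≈ 64008.0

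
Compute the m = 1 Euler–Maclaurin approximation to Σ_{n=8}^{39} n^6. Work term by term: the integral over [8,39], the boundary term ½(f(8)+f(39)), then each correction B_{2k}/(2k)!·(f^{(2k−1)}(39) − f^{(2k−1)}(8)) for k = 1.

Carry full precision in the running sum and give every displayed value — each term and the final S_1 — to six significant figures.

S_1 ≈ 2.14087e+10

∫_8^39 x^6 dx evaluates to 1.96041e+10.
½[f(8) + f(39)] = ½[262144 + 3.51874e+09] = 1.75950e+09.
Integral + boundary = 2.13636e+10.
Correction k=1: B_{2}/2! · (f^{(1)}(39) − f^{(1)}(8)) = 1/12 · (5.41345e+08 − 196608) = 4.50957e+07.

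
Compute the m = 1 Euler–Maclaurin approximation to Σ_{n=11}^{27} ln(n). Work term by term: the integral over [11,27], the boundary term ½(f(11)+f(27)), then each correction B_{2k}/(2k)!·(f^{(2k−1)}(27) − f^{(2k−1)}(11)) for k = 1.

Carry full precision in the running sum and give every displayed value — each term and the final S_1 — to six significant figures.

∫_11^27 ln(x) dx evaluates to 46.6107.
½[f(11) + f(27)] = ½[2.39790 + 3.29584] = 2.84687.
So far: 49.4576.
Correction k=1: B_{2}/2! · (f^{(1)}(27) − f^{(1)}(11)) = 1/12 · (0.0370370 − 0.0909091) = -0.00448934.

S_1 ≈ 49.4531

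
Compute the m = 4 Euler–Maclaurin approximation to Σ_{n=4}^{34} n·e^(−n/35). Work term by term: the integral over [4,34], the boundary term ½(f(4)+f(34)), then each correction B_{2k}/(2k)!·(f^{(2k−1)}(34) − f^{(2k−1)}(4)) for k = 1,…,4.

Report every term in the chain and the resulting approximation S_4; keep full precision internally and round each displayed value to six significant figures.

Integral: ∫_4^34 x·e^(−x/35) dx = 303.406.
Endpoint term: (f(4) + f(34))/2 = (3.56801 + 12.8704)/2 = 8.21922.
Running total after boundary: 311.625.
Order-1 term: 1/12 · (0.0108155 − 0.790060) = -0.0649370.
Partial sum through k=1: 311.560.
Order-2 term: −1/720 · (0.000626857 − 0.00210128) = 2.04781e-06.
Partial sum through k=2: 311.560.
Order-3 term: 1/30240 · (1.01623e-06 − 2.90417e-06) = -6.24319e-11.
Partial sum through k=3: 311.560.
Order-4 term: −1/1209600 · (1.24142e-09 − 3.34124e-09) = 1.73596e-15.

S_4 ≈ 311.560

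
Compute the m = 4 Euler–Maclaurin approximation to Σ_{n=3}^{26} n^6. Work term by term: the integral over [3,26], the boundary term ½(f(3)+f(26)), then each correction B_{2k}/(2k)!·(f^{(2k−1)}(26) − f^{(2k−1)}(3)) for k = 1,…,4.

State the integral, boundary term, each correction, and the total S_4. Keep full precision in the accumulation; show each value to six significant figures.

S_4 ≈ 1.30780e+09

The integral term ∫_3^26 x^6 dx = 1.14740e+09.
Endpoint term: (f(3) + f(26))/2 = (729.000 + 3.08916e+08)/2 = 1.54458e+08.
Integral + boundary = 1.30186e+09.
Correction k=1: B_{2}/2! · (f^{(1)}(26) − f^{(1)}(3)) = 1/12 · (7.12883e+07 − 1458.00) = 5.94057e+06.
After k=1: 1.30780e+09.
Correction k=2: B_{4}/4! · (f^{(3)}(26) − f^{(3)}(3)) = −1/720 · (2.10912e+06 − 3240.00) = -2924.83.
After k=2: 1.30780e+09.
Correction k=3: B_{6}/6! · (f^{(5)}(26) − f^{(5)}(3)) = 1/30240 · (18720.0 − 2160.00) = 0.547619.
After k=3: 1.30780e+09.
Correction k=4: B_{8}/8! · (f^{(7)}(26) − f^{(7)}(3)) = −1/1209600 · (0.00000 − 0.00000) = 0.00000.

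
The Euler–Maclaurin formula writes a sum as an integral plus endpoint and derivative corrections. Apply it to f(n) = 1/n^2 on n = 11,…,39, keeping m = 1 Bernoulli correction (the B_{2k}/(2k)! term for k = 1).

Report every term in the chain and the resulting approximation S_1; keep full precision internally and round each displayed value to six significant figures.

S_1 ≈ 0.0698514

The integral term ∫_11^39 1/x^2 dx = 0.0652681.
Boundary: ½(f(11) + f(39)) = ½(0.00826446 + 0.000657462) = 0.00446096.
Integral + boundary = 0.0697290.
Correction k=1: B_{2}/2! · (f^{(1)}(39) − f^{(1)}(11)) = 1/12 · (-3.37160e-05 − (-0.00150263)) = 0.000122409.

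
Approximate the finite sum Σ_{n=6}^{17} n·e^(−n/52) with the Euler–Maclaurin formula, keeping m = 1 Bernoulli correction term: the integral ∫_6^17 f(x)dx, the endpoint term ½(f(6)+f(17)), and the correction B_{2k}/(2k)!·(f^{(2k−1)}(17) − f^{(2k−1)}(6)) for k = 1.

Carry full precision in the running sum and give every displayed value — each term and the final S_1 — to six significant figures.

∫_6^17 x·e^(−x/52) dx evaluates to 99.8790.
Endpoint term: (f(6) + f(17))/2 = (5.34614 + 12.2594)/2 = 8.80275.
Running total after boundary: 108.682.
k=1: B_{2}/(2)! × [f^{(1)}(17) − f^{(1)}(6)] = 1/12 × (0.485382 − 0.788213) = -0.0252359.

S_1 ≈ 108.657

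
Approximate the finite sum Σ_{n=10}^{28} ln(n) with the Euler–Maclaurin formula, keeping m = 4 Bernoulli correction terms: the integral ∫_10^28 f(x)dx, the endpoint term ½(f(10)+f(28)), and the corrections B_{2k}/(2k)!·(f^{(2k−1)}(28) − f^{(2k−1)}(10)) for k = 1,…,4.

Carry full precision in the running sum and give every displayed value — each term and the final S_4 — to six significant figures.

S_4 ≈ 55.0879

Integral: ∫_10^28 ln(x) dx = 52.2759.
Boundary: ½(f(10) + f(28)) = ½(2.30259 + 3.33220) = 2.81739.
Running total after boundary: 55.0933.
k=1: B_{2}/(2)! × [f^{(1)}(28) − f^{(1)}(10)] = 1/12 × (0.0357143 − 0.100000) = -0.00535714.
After k=1: 55.0879.
k=2: B_{4}/(4)! × [f^{(3)}(28) − f^{(3)}(10)] = −1/720 × (9.11079e-05 − 0.00200000) = 2.65124e-06.
After k=2: 55.0879.
k=3: B_{6}/(6)! × [f^{(5)}(28) − f^{(5)}(10)] = 1/30240 × (1.39451e-06 − 0.000240000) = -7.89039e-09.
After k=3: 55.0879.
k=4: B_{8}/(8)! × [f^{(7)}(28) − f^{(7)}(10)] = −1/1209600 × (5.33613e-08 − 7.20000e-05) = 5.94797e-11.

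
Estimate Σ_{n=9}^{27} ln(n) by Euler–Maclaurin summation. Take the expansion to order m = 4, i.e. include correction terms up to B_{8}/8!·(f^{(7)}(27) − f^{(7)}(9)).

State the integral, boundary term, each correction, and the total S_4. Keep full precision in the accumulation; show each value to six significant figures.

Integral: ∫_9^27 ln(x) dx = 51.2126.
Endpoint term: (f(9) + f(27))/2 = (2.19722 + 3.29584)/2 = 2.74653.
Running total after boundary: 53.9591.
Correction k=1: B_{2}/2! · (f^{(1)}(27) − f^{(1)}(9)) = 1/12 · (0.0370370 − 0.111111) = -0.00617284.
Running total after k=1: 53.9529.
Correction k=2: B_{4}/4! · (f^{(3)}(27) − f^{(3)}(9)) = −1/720 · (0.000101611 − 0.00274348) = 3.66927e-06.
Running total after k=2: 53.9529.
Correction k=3: B_{6}/6! · (f^{(5)}(27) − f^{(5)}(9)) = 1/30240 · (1.67260e-06 − 0.000406442) = -1.33852e-08.
Running total after k=3: 53.9529.
Correction k=4: B_{8}/8! · (f^{(7)}(27) − f^{(7)}(9)) = −1/1209600 · (6.88313e-08 − 0.000150534) = 1.24393e-10.

S_4 ≈ 53.9529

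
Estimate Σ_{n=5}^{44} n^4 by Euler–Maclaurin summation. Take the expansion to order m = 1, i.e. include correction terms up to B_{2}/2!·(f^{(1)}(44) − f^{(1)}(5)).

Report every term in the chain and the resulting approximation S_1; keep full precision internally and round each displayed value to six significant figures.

S_1 ≈ 3.48853e+07

∫_5^44 x^4 dx evaluates to 3.29826e+07.
Endpoint term: (f(5) + f(44))/2 = (625.000 + 3.74810e+06)/2 = 1.87436e+06.
Running total after boundary: 3.48570e+07.
Order-1 term: 1/12 · (340736 − 500.000) = 28353.0.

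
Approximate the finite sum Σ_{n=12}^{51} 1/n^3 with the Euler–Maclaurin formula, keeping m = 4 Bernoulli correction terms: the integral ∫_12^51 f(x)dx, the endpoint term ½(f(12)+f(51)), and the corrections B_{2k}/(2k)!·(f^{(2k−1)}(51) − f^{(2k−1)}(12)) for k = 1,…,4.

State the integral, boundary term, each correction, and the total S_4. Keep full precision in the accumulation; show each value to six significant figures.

S_4 ≈ 0.00358510

∫_12^51 1/x^3 dx evaluates to 0.00327999.
½[f(12) + f(51)] = ½[0.000578704 + 7.53858e-06] = 0.000293121.
So far: 0.00357311.
Order-1 term: 1/12 · (-4.43446e-07 − (-0.000144676)) = 1.20194e-05.
Running total after k=1: 0.00358513.
Order-2 term: −1/720 · (-3.40981e-09 − (-2.00939e-05)) = -2.79034e-08.
Running total after k=2: 0.00358510.
Order-3 term: 1/30240 · (-5.50604e-11 − (-5.86071e-06)) = 1.93805e-10.
Running total after k=3: 0.00358510.
Order-4 term: −1/1209600 · (-1.52416e-12 − (-2.93036e-06)) = -2.42258e-12.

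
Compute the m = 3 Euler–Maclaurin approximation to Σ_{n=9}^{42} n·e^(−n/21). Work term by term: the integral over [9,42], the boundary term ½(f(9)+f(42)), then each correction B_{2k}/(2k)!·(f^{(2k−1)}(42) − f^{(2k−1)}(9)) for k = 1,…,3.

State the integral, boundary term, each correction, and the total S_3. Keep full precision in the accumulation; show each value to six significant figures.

Integral: ∫_9^42 x·e^(−x/21) dx = 231.358.
½[f(9) + f(42)] = ½[5.86295 + 5.68408] = 5.77352.
Integral + boundary = 237.132.
Correction k=1: B_{2}/2! · (f^{(1)}(42) − f^{(1)}(9)) = 1/12 · (-0.135335 − 0.372251) = -0.0422988.
Running total after k=1: 237.089.
Correction k=2: B_{4}/4! · (f^{(3)}(42) − f^{(3)}(9)) = −1/720 · (0.000306883 − 0.00379848) = 4.84944e-06.
Running total after k=2: 237.089.
Correction k=3: B_{6}/6! · (f^{(5)}(42) − f^{(5)}(9)) = 1/30240 · (2.08764e-06 − 1.53126e-05) = -4.37333e-10.

S_3 ≈ 237.089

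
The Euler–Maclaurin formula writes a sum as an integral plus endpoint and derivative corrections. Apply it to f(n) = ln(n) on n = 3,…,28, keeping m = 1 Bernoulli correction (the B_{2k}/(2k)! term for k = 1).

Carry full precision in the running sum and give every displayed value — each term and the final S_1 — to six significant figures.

S_1 ≈ 67.1965

The integral term ∫_3^28 ln(x) dx = 65.0059.
Endpoint term: (f(3) + f(28))/2 = (1.09861 + 3.33220)/2 = 2.21541.
Running total after boundary: 67.2213.
Order-1 term: 1/12 · (0.0357143 − 0.333333) = -0.0248016.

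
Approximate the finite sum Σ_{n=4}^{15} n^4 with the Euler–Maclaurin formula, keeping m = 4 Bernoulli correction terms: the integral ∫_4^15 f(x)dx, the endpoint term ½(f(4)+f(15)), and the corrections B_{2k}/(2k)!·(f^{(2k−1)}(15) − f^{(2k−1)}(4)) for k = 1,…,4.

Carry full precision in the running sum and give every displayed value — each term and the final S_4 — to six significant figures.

∫_4^15 x^4 dx evaluates to 151670.
Endpoint term: (f(4) + f(15))/2 = (256.000 + 50625.0)/2 = 25440.5.
So far: 177111.
k=1: B_{2}/(2)! × [f^{(1)}(15) − f^{(1)}(4)] = 1/12 × (13500.0 − 256.000) = 1103.67.
After k=1: 178214.
k=2: B_{4}/(4)! × [f^{(3)}(15) − f^{(3)}(4)] = −1/720 × (360.000 − 96.0000) = -0.366667.
After k=2: 178214.
k=3: B_{6}/(6)! × [f^{(5)}(15) − f^{(5)}(4)] = 1/30240 × (0.00000 − 0.00000) = 0.00000.
After k=3: 178214.
k=4: B_{8}/(8)! × [f^{(7)}(15) − f^{(7)}(4)] = −1/1209600 × (0.00000 − 0.00000) = 0.00000.

S_4 ≈ 178214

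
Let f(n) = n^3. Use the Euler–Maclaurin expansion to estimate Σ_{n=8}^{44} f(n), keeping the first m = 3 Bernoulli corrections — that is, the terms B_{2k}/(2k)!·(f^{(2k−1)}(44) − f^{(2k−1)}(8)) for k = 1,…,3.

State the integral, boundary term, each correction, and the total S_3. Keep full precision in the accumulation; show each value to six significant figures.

S_3 ≈ 979316

Integral: ∫_8^44 x^3 dx = 936000.
½[f(8) + f(44)] = ½[512.000 + 85184.0] = 42848.0.
Running total after boundary: 978848.
Correction k=1: B_{2}/2! · (f^{(1)}(44) − f^{(1)}(8)) = 1/12 · (5808.00 − 192.000) = 468.000.
Partial sum through k=1: 979316.
Correction k=2: B_{4}/4! · (f^{(3)}(44) − f^{(3)}(8)) = −1/720 · (6.00000 − 6.00000) = 0.00000.
Partial sum through k=2: 979316.
Correction k=3: B_{6}/6! · (f^{(5)}(44) − f^{(5)}(8)) = 1/30240 · (0.00000 − 0.00000) = 0.00000.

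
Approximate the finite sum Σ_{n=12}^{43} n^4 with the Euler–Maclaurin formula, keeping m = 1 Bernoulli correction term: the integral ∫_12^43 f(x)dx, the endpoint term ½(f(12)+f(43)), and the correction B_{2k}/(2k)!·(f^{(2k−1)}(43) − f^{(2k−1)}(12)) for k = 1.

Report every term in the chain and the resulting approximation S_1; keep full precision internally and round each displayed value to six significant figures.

S_1 ≈ 3.10976e+07

∫_12^43 x^4 dx evaluates to 2.93519e+07.
½[f(12) + f(43)] = ½[20736.0 + 3.41880e+06] = 1.71977e+06.
So far: 3.10717e+07.
Correction k=1: B_{2}/2! · (f^{(1)}(43) − f^{(1)}(12)) = 1/12 · (318028 − 6912.00) = 25926.3.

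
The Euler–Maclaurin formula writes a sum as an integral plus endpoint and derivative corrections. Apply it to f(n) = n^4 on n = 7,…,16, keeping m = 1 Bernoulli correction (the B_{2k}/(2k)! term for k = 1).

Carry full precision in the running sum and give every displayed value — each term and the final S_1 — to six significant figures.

∫_7^16 x^4 dx evaluates to 206354.
Boundary: ½(f(7) + f(16)) = ½(2401.00 + 65536.0) = 33968.5.
Running total after boundary: 240322.
Order-1 term: 1/12 · (16384.0 − 1372.00) = 1251.00.

S_1 ≈ 241573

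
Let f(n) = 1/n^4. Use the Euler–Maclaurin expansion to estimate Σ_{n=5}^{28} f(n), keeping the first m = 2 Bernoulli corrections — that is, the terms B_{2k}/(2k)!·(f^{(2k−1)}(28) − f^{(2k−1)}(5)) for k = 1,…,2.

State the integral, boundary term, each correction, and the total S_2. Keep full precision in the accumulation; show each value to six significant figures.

The integral term ∫_5^28 1/x^4 dx = 0.00265148.
Boundary: ½(f(5) + f(28)) = ½(0.00160000 + 1.62693e-06) = 0.000800813.
So far: 0.00345230.
k=1: B_{2}/(2)! × [f^{(1)}(28) − f^{(1)}(5)] = 1/12 × (-2.32418e-07 − (-0.00128000)) = 0.000106647.
Partial sum through k=1: 0.00355894.
k=2: B_{4}/(4)! × [f^{(3)}(28) − f^{(3)}(5)] = −1/720 × (-8.89355e-09 − (-0.00153600)) = -2.13332e-06.

S_2 ≈ 0.00355681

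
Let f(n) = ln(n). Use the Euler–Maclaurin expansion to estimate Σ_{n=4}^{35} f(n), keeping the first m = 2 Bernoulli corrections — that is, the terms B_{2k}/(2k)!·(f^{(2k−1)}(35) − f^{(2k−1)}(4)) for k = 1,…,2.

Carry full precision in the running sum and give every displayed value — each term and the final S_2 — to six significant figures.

∫_4^35 ln(x) dx evaluates to 87.8920.
½[f(4) + f(35)] = ½[1.38629 + 3.55535] = 2.47082.
So far: 90.3628.
Order-1 term: 1/12 · (0.0285714 − 0.250000) = -0.0184524.
Running total after k=1: 90.3444.
Order-2 term: −1/720 · (4.66472e-05 − 0.0312500) = 4.33380e-05.

S_2 ≈ 90.3444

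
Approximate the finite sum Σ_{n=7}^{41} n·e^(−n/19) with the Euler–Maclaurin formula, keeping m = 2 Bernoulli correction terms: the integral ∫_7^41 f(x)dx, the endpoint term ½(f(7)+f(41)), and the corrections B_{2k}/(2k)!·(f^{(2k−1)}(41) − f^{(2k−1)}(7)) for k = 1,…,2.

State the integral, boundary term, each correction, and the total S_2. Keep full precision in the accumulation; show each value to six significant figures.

S_2 ≈ 214.757

∫_7^41 x·e^(−x/19) dx evaluates to 210.014.
Boundary: ½(f(7) + f(41)) = ½(4.84278 + 4.73829) = 4.79054.
Integral + boundary = 214.805.
k=1: B_{2}/(2)! × [f^{(1)}(41) − f^{(1)}(7)] = 1/12 × (-0.133816 − 0.436943) = -0.0475632.
Partial sum through k=1: 214.757.
k=2: B_{4}/(4)! × [f^{(3)}(41) − f^{(3)}(7)] = −1/720 × (0.000269586 − 0.00504320) = 6.63002e-06.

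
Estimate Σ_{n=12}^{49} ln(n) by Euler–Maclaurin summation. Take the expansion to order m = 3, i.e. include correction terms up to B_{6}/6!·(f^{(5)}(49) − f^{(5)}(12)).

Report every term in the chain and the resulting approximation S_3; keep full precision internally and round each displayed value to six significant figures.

Integral: ∫_12^49 ln(x) dx = 123.880.
½[f(12) + f(49)] = ½[2.48491 + 3.89182] = 3.18836.
Running total after boundary: 127.069.
Order-1 term: 1/12 · (0.0204082 − 0.0833333) = -0.00524376.
Partial sum through k=1: 127.063.
Order-2 term: −1/720 · (1.69997e-05 − 0.00115741) = 1.58390e-06.
Partial sum through k=2: 127.063.
Order-3 term: 1/30240 · (8.49632e-08 − 9.64506e-05) = -3.18669e-09.

S_3 ≈ 127.063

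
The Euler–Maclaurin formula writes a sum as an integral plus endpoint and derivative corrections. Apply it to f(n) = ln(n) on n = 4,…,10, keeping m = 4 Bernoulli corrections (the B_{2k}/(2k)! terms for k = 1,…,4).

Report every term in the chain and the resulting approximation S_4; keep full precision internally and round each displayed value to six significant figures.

Integral: ∫_4^10 ln(x) dx = 11.4807.
½[f(4) + f(10)] = ½[1.38629 + 2.30259] = 1.84444.
Integral + boundary = 13.3251.
k=1: B_{2}/(2)! × [f^{(1)}(10) − f^{(1)}(4)] = 1/12 × (0.100000 − 0.250000) = -0.0125000.
Partial sum through k=1: 13.3126.
k=2: B_{4}/(4)! × [f^{(3)}(10) − f^{(3)}(4)] = −1/720 × (0.00200000 − 0.0312500) = 4.06250e-05.
Partial sum through k=2: 13.3127.
k=3: B_{6}/(6)! × [f^{(5)}(10) − f^{(5)}(4)] = 1/30240 × (0.000240000 − 0.0234375) = -7.67113e-07.
Partial sum through k=3: 13.3127.
k=4: B_{8}/(8)! × [f^{(7)}(10) − f^{(7)}(4)] = −1/1209600 × (7.20000e-05 − 0.0439453) = 3.62709e-08.

S_4 ≈ 13.3127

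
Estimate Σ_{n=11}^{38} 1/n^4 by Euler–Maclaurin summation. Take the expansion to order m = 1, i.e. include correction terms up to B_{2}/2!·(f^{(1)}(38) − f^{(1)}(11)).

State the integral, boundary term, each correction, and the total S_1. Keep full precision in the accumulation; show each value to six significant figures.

The integral term ∫_11^38 1/x^4 dx = 0.000244364.
Boundary: ½(f(11) + f(38)) = ½(6.83013e-05 + 4.79585e-07) = 3.43905e-05.
So far: 0.000278754.
Correction k=1: B_{2}/2! · (f^{(1)}(38) − f^{(1)}(11)) = 1/12 · (-5.04826e-08 − (-2.48369e-05)) = 2.06553e-06.

S_1 ≈ 0.000280820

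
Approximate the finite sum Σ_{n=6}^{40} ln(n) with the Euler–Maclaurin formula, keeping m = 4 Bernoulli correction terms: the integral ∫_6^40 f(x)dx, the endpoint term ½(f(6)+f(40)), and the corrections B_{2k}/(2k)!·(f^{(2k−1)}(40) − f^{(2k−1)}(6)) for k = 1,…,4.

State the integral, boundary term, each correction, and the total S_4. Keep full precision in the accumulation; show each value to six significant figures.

Integral: ∫_6^40 ln(x) dx = 102.805.
Endpoint term: (f(6) + f(40))/2 = (1.79176 + 3.68888)/2 = 2.74032.
So far: 105.545.
Correction k=1: B_{2}/2! · (f^{(1)}(40) − f^{(1)}(6)) = 1/12 · (0.0250000 − 0.166667) = -0.0118056.
After k=1: 105.533.
Correction k=2: B_{4}/4! · (f^{(3)}(40) − f^{(3)}(6)) = −1/720 · (3.12500e-05 − 0.00925926) = 1.28167e-05.
After k=2: 105.533.
Correction k=3: B_{6}/6! · (f^{(5)}(40) − f^{(5)}(6)) = 1/30240 · (2.34375e-07 − 0.00308642) = -1.02056e-07.
After k=3: 105.533.
Correction k=4: B_{8}/8! · (f^{(7)}(40) − f^{(7)}(6)) = −1/1209600 · (4.39453e-09 − 0.00257202) = 2.12633e-09.

S_4 ≈ 105.533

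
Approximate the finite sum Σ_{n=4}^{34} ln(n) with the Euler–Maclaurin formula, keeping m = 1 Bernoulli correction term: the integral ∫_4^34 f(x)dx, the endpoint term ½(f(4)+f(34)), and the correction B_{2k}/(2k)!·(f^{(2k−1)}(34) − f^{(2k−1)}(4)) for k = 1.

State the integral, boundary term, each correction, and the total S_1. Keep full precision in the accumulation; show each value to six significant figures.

S_1 ≈ 86.7890

The integral term ∫_4^34 ln(x) dx = 84.3511.
Boundary: ½(f(4) + f(34)) = ½(1.38629 + 3.52636) = 2.45633.
So far: 86.8074.
Order-1 term: 1/12 · (0.0294118 − 0.250000) = -0.0183824.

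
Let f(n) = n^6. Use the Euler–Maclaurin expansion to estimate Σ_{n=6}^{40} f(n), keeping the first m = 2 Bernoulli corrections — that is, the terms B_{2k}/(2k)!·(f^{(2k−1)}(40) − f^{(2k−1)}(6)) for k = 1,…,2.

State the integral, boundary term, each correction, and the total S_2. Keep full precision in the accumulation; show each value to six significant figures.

S_2 ≈ 2.55049e+10

Integral: ∫_6^40 x^6 dx = 2.34057e+10.
Endpoint term: (f(6) + f(40))/2 = (46656.0 + 4.09600e+09)/2 = 2.04802e+09.
Integral + boundary = 2.54537e+10.
k=1: B_{2}/(2)! × [f^{(1)}(40) − f^{(1)}(6)] = 1/12 × (6.14400e+08 − 46656.0) = 5.11961e+07.
Partial sum through k=1: 2.55049e+10.
k=2: B_{4}/(4)! × [f^{(3)}(40) − f^{(3)}(6)] = −1/720 × (7.68000e+06 − 25920.0) = -10630.7.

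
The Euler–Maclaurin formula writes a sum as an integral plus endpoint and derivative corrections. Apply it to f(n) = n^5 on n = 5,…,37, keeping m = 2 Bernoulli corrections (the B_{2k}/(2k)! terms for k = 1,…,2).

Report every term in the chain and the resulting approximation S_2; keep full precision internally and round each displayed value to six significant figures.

S_2 ≈ 4.63073e+08

The integral term ∫_5^37 x^5 dx = 4.27618e+08.
Endpoint term: (f(5) + f(37))/2 = (3125.00 + 6.93440e+07)/2 = 3.46735e+07.
So far: 4.62292e+08.
k=1: B_{2}/(2)! × [f^{(1)}(37) − f^{(1)}(5)] = 1/12 × (9.37080e+06 − 3125.00) = 780640.
Partial sum through k=1: 4.63073e+08.
k=2: B_{4}/(4)! × [f^{(3)}(37) − f^{(3)}(5)] = −1/720 × (82140.0 − 1500.00) = -112.000.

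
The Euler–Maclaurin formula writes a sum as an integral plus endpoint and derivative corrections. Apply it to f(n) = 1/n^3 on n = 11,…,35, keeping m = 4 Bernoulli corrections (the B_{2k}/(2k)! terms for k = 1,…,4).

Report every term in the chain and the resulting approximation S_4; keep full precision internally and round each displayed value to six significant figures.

S_4 ≈ 0.00412825

Integral: ∫_11^35 1/x^3 dx = 0.00372407.
Boundary: ½(f(11) + f(35)) = ½(0.000751315 + 2.33236e-05) = 0.000387319.
Integral + boundary = 0.00411139.
Order-1 term: 1/12 · (-1.99917e-06 − (-0.000204904)) = 1.69087e-05.
After k=1: 0.00412830.
Order-2 term: −1/720 · (-3.26395e-08 − (-3.38684e-05)) = -4.69942e-08.
After k=2: 0.00412825.
Order-3 term: 1/30240 · (-1.11907e-09 − (-1.17560e-05)) = 3.88719e-10.
After k=3: 0.00412825.
Order-4 term: −1/1209600 · (-6.57737e-11 − (-6.99530e-06)) = -5.78309e-12.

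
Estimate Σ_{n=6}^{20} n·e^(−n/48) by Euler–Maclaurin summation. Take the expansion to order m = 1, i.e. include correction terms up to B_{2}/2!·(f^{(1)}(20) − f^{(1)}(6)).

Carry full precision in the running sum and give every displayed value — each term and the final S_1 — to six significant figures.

∫_6^20 x·e^(−x/48) dx evaluates to 135.671.
Boundary: ½(f(6) + f(20)) = ½(5.29498 + 13.1848) = 9.23990.
Integral + boundary = 144.910.
k=1: B_{2}/(2)! × [f^{(1)}(20) − f^{(1)}(6)] = 1/12 × (0.384557 − 0.772185) = -0.0323023.

S_1 ≈ 144.878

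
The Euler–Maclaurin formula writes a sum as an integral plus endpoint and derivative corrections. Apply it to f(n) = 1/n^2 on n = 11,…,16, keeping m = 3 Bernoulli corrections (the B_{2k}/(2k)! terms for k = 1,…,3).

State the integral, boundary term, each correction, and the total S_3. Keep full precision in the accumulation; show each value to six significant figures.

S_3 ≈ 0.0345788

∫_11^16 1/x^2 dx evaluates to 0.0284091.
Boundary: ½(f(11) + f(16)) = ½(0.00826446 + 0.00390625) = 0.00608536.
So far: 0.0344944.
k=1: B_{2}/(2)! × [f^{(1)}(16) − f^{(1)}(11)] = 1/12 × (-0.000488281 − (-0.00150263)) = 8.45290e-05.
Partial sum through k=1: 0.0345790.
k=2: B_{4}/(4)! × [f^{(3)}(16) − f^{(3)}(11)] = −1/720 × (-2.28882e-05 − (-0.000149021)) = -1.75185e-07.
Partial sum through k=2: 0.0345788.
k=3: B_{6}/(6)! × [f^{(5)}(16) − f^{(5)}(11)] = 1/30240 × (-2.68221e-06 − (-3.69474e-05)) = 1.13311e-09.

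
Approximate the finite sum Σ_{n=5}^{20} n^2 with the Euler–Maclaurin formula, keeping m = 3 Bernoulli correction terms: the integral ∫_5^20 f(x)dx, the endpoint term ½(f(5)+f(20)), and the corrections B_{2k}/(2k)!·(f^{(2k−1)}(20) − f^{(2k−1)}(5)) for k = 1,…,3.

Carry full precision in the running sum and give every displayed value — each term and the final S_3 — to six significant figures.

S_3 ≈ 2840.00

Integral: ∫_5^20 x^2 dx = 2625.00.
Boundary: ½(f(5) + f(20)) = ½(25.0000 + 400.000) = 212.500.
Integral + boundary = 2837.50.
k=1: B_{2}/(2)! × [f^{(1)}(20) − f^{(1)}(5)] = 1/12 × (40.0000 − 10.0000) = 2.50000.
After k=1: 2840.00.
k=2: B_{4}/(4)! × [f^{(3)}(20) − f^{(3)}(5)] = −1/720 × (0.00000 − 0.00000) = 0.00000.
After k=2: 2840.00.
k=3: B_{6}/(6)! × [f^{(5)}(20) − f^{(5)}(5)] = 1/30240 × (0.00000 − 0.00000) = 0.00000.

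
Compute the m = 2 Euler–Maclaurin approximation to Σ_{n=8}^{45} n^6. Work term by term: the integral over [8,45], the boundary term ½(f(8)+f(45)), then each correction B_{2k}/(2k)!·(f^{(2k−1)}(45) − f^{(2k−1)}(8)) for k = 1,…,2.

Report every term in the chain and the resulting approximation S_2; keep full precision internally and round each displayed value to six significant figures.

S_2 ≈ 5.76253e+10

Integral: ∫_8^45 x^6 dx = 5.33811e+10.
Endpoint term: (f(8) + f(45))/2 = (262144 + 8.30377e+09)/2 = 4.15201e+09.
Integral + boundary = 5.75331e+10.
k=1: B_{2}/(2)! × [f^{(1)}(45) − f^{(1)}(8)] = 1/12 × (1.10717e+09 − 196608) = 9.22477e+07.
Running total after k=1: 5.76253e+10.
k=2: B_{4}/(4)! × [f^{(3)}(45) − f^{(3)}(8)] = −1/720 × (1.09350e+07 − 61440.0) = -15102.2.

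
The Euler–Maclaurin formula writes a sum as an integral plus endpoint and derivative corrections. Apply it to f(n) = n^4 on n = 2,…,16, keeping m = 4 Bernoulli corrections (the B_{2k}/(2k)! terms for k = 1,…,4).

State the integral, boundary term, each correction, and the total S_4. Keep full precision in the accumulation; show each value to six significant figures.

S_4 ≈ 243847

Integral: ∫_2^16 x^4 dx = 209709.
½[f(2) + f(16)] = ½[16.0000 + 65536.0] = 32776.0.
So far: 242485.
Order-1 term: 1/12 · (16384.0 − 32.0000) = 1362.67.
Running total after k=1: 243847.
Order-2 term: −1/720 · (384.000 − 48.0000) = -0.466667.
Running total after k=2: 243847.
Order-3 term: 1/30240 · (0.00000 − 0.00000) = 0.00000.
Running total after k=3: 243847.
Order-4 term: −1/1209600 · (0.00000 − 0.00000) = 0.00000.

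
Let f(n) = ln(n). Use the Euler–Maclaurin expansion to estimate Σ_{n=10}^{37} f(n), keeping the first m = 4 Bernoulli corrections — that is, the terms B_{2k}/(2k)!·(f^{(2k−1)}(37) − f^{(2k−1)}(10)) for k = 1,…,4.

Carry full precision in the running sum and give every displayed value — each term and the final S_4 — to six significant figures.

S_4 ≈ 86.5288

The integral term ∫_10^37 ln(x) dx = 83.5781.
½[f(10) + f(37)] = ½[2.30259 + 3.61092] = 2.95675.
Running total after boundary: 86.5349.
Correction k=1: B_{2}/2! · (f^{(1)}(37) − f^{(1)}(10)) = 1/12 · (0.0270270 − 0.100000) = -0.00608108.
After k=1: 86.5288.
Correction k=2: B_{4}/4! · (f^{(3)}(37) − f^{(3)}(10)) = −1/720 · (3.94843e-05 − 0.00200000) = 2.72294e-06.
After k=2: 86.5288.
Correction k=3: B_{6}/6! · (f^{(5)}(37) − f^{(5)}(10)) = 1/30240 · (3.46101e-07 − 0.000240000) = -7.92506e-09.
After k=3: 86.5288.
Correction k=4: B_{8}/8! · (f^{(7)}(37) − f^{(7)}(10)) = −1/1209600 · (7.58439e-09 − 7.20000e-05) = 5.95175e-11.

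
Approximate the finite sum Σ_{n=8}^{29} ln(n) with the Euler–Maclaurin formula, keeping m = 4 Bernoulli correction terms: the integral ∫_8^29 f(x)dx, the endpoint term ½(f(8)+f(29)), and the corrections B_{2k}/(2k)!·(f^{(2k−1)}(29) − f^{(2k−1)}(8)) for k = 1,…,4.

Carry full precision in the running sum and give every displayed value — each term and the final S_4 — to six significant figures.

S_4 ≈ 62.7319

The integral term ∫_8^29 ln(x) dx = 60.0160.
Endpoint term: (f(8) + f(29))/2 = (2.07944 + 3.36730)/2 = 2.72337.
So far: 62.7394.
k=1: B_{2}/(2)! × [f^{(1)}(29) − f^{(1)}(8)] = 1/12 × (0.0344828 − 0.125000) = -0.00754310.
After k=1: 62.7319.
k=2: B_{4}/(4)! × [f^{(3)}(29) − f^{(3)}(8)] = −1/720 × (8.20042e-05 − 0.00390625) = 5.31145e-06.
After k=2: 62.7319.
k=3: B_{6}/(6)! × [f^{(5)}(29) − f^{(5)}(8)] = 1/30240 × (1.17010e-06 − 0.000732422) = -2.41816e-08.
After k=3: 62.7319.
k=4: B_{8}/(8)! × [f^{(7)}(29) − f^{(7)}(8)] = −1/1209600 × (4.17394e-08 − 0.000343323) = 2.83797e-10.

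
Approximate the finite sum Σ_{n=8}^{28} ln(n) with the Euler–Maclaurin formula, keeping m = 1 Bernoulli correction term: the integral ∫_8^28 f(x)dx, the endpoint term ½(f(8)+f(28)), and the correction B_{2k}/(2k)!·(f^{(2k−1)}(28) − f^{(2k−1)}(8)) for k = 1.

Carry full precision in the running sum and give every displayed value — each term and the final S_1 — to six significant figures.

∫_8^28 ln(x) dx evaluates to 56.6662.
Endpoint term: (f(8) + f(28))/2 = (2.07944 + 3.33220)/2 = 2.70582.
So far: 59.3720.
Order-1 term: 1/12 · (0.0357143 − 0.125000) = -0.00744048.

S_1 ≈ 59.3646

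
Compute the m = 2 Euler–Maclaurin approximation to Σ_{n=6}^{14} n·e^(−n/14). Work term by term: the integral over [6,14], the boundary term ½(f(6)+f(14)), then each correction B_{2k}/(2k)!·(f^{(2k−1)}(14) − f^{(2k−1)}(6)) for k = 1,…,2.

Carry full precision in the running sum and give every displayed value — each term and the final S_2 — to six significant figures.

The integral term ∫_6^14 x·e^(−x/14) dx = 38.1942.
Boundary: ½(f(6) + f(14)) = ½(3.90863 + 5.15031) = 4.52947.
Integral + boundary = 42.7237.
Correction k=1: B_{2}/2! · (f^{(1)}(14) − f^{(1)}(6)) = 1/12 · (0.00000 − 0.372251) = -0.0310209.
After k=1: 42.6926.
Correction k=2: B_{4}/4! · (f^{(3)}(14) − f^{(3)}(6)) = −1/720 · (0.00375387 − 0.00854658) = 6.65653e-06.

S_2 ≈ 42.6927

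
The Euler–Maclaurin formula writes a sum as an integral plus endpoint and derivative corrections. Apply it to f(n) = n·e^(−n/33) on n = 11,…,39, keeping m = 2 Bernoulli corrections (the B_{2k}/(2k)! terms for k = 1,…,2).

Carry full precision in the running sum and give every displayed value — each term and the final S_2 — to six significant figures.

S_2 ≈ 321.513

Integral: ∫_11^39 x·e^(−x/33) dx = 311.635.
½[f(11) + f(39)] = ½[7.88184 + 11.9621] = 9.92197.
So far: 321.557.
Order-1 term: 1/12 · (-0.0557674 − 0.477688) = -0.0444546.
Running total after k=1: 321.513.
Order-2 term: −1/720 · (0.000512097 − 0.00175459) = 1.72569e-06.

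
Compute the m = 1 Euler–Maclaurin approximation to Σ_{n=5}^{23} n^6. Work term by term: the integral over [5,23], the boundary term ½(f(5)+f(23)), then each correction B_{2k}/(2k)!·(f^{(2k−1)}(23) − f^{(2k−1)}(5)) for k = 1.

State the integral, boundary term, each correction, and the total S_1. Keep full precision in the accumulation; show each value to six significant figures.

The integral term ∫_5^23 x^6 dx = 4.86392e+08.
½[f(5) + f(23)] = ½[15625.0 + 1.48036e+08] = 7.40258e+07.
Running total after boundary: 5.60418e+08.
k=1: B_{2}/(2)! × [f^{(1)}(23) − f^{(1)}(5)] = 1/12 × (3.86181e+07 − 18750.0) = 3.21661e+06.

S_1 ≈ 5.63635e+08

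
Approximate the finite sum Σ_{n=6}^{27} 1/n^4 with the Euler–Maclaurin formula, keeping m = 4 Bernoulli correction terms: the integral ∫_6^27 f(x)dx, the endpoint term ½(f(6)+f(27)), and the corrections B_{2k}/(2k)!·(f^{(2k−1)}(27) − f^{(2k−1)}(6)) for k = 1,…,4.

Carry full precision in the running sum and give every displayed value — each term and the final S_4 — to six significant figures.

The integral term ∫_6^27 1/x^4 dx = 0.00152627.
½[f(6) + f(27)] = ½[0.000771605 + 1.88168e-06] = 0.000386743.
Integral + boundary = 0.00191302.
Order-1 term: 1/12 · (-2.78767e-07 − (-0.000514403)) = 4.28437e-05.
Partial sum through k=1: 0.00195586.
Order-2 term: −1/720 · (-1.14719e-08 − (-0.000428669)) = -5.95358e-07.
Partial sum through k=2: 0.00195527.
Order-3 term: 1/30240 · (-8.81242e-10 − (-0.000666819)) = 2.20509e-08.
Partial sum through k=3: 0.00195529.
Order-4 term: −1/1209600 · (-1.08795e-10 − (-0.00166705)) = -1.37818e-09.

S_4 ≈ 0.00195529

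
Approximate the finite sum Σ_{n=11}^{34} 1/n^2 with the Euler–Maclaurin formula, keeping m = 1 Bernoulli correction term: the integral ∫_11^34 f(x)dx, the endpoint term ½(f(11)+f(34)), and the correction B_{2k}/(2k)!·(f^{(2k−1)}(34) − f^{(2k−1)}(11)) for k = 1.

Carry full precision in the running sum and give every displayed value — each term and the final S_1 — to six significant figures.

The integral term ∫_11^34 1/x^2 dx = 0.0614973.
Endpoint term: (f(11) + f(34))/2 = (0.00826446 + 0.000865052)/2 = 0.00456476.
Integral + boundary = 0.0660621.
Order-1 term: 1/12 · (-5.08854e-05 − (-0.00150263)) = 0.000120979.

S_1 ≈ 0.0661831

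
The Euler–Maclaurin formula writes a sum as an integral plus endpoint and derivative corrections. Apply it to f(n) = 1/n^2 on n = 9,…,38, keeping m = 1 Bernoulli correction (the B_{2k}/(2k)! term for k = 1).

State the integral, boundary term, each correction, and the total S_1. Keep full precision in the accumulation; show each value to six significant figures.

The integral term ∫_9^38 1/x^2 dx = 0.0847953.
Endpoint term: (f(9) + f(38))/2 = (0.0123457 + 0.000692521)/2 = 0.00651910.
So far: 0.0913144.
k=1: B_{2}/(2)! × [f^{(1)}(38) − f^{(1)}(9)] = 1/12 × (-3.64485e-05 − (-0.00274348)) = 0.000225586.

S_1 ≈ 0.0915400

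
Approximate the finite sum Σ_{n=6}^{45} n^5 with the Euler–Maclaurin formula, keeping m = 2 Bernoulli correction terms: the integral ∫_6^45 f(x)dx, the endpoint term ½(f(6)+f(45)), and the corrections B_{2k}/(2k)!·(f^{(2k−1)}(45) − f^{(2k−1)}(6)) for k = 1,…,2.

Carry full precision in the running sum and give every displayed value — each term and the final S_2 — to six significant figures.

∫_6^45 x^5 dx evaluates to 1.38395e+09.
½[f(6) + f(45)] = ½[7776.00 + 1.84528e+08] = 9.22680e+07.
So far: 1.47622e+09.
Correction k=1: B_{2}/2! · (f^{(1)}(45) − f^{(1)}(6)) = 1/12 · (2.05031e+07 − 6480.00) = 1.70805e+06.
Partial sum through k=1: 1.47793e+09.
Correction k=2: B_{4}/4! · (f^{(3)}(45) − f^{(3)}(6)) = −1/720 · (121500 − 2160.00) = -165.750.

S_2 ≈ 1.47793e+09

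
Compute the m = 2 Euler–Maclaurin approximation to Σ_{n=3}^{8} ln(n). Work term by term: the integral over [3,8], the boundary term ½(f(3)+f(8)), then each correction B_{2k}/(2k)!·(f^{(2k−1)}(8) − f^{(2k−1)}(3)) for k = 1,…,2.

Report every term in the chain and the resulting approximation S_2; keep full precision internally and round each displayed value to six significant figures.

S_2 ≈ 9.91146

Integral: ∫_3^8 ln(x) dx = 8.33970.
Endpoint term: (f(3) + f(8))/2 = (1.09861 + 2.07944)/2 = 1.58903.
Running total after boundary: 9.92872.
k=1: B_{2}/(2)! × [f^{(1)}(8) − f^{(1)}(3)] = 1/12 × (0.125000 − 0.333333) = -0.0173611.
Running total after k=1: 9.91136.
k=2: B_{4}/(4)! × [f^{(3)}(8) − f^{(3)}(3)] = −1/720 × (0.00390625 − 0.0740741) = 9.74553e-05.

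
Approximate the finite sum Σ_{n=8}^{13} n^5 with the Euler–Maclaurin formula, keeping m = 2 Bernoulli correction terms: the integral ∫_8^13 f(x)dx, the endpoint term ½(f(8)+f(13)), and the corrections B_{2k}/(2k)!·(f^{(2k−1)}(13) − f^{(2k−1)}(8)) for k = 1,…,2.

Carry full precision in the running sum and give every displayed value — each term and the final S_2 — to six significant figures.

∫_8^13 x^5 dx evaluates to 760778.
½[f(8) + f(13)] = ½[32768.0 + 371293] = 202030.
Running total after boundary: 962808.
Order-1 term: 1/12 · (142805 − 20480.0) = 10193.8.
Partial sum through k=1: 973002.
Order-2 term: −1/720 · (10140.0 − 3840.00) = -8.75000.

S_2 ≈ 972993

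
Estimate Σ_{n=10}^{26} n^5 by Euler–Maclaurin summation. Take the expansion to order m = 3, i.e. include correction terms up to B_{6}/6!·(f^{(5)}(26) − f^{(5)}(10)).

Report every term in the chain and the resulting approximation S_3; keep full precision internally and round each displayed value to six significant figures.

Integral: ∫_10^26 x^5 dx = 5.13193e+07.
Endpoint term: (f(10) + f(26))/2 = (100000 + 1.18814e+07)/2 = 5.99069e+06.
So far: 5.73100e+07.
Order-1 term: 1/12 · (2.28488e+06 − 50000.0) = 186240.
Running total after k=1: 5.74962e+07.
Order-2 term: −1/720 · (40560.0 − 6000.00) = -48.0000.
Running total after k=2: 5.74962e+07.
Order-3 term: 1/30240 · (120.000 − 120.000) = 0.00000.

S_3 ≈ 5.74962e+07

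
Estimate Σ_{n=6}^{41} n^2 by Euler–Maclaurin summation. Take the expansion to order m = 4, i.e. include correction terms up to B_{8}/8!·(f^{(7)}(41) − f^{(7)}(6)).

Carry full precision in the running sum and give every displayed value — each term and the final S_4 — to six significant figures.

∫_6^41 x^2 dx evaluates to 22901.7.
½[f(6) + f(41)] = ½[36.0000 + 1681.00] = 858.500.
Running total after boundary: 23760.2.
Correction k=1: B_{2}/2! · (f^{(1)}(41) − f^{(1)}(6)) = 1/12 · (82.0000 − 12.0000) = 5.83333.
Partial sum through k=1: 23766.0.
Correction k=2: B_{4}/4! · (f^{(3)}(41) − f^{(3)}(6)) = −1/720 · (0.00000 − 0.00000) = 0.00000.
Partial sum through k=2: 23766.0.
Correction k=3: B_{6}/6! · (f^{(5)}(41) − f^{(5)}(6)) = 1/30240 · (0.00000 − 0.00000) = 0.00000.
Partial sum through k=3: 23766.0.
Correction k=4: B_{8}/8! · (f^{(7)}(41) − f^{(7)}(6)) = −1/1209600 · (0.00000 − 0.00000) = 0.00000.

S_4 ≈ 23766.0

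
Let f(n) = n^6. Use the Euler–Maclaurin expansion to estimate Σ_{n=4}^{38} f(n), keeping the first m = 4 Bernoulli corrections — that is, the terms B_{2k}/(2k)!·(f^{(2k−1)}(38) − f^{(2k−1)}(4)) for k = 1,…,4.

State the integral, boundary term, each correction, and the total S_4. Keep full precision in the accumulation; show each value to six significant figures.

∫_4^38 x^6 dx evaluates to 1.63451e+10.
Endpoint term: (f(4) + f(38))/2 = (4096.00 + 3.01094e+09)/2 = 1.50547e+09.
Running total after boundary: 1.78506e+10.
k=1: B_{2}/(2)! × [f^{(1)}(38) − f^{(1)}(4)] = 1/12 × (4.75411e+08 − 6144.00) = 3.96171e+07.
After k=1: 1.78902e+10.
k=2: B_{4}/(4)! × [f^{(3)}(38) − f^{(3)}(4)] = −1/720 × (6.58464e+06 − 7680.00) = -9134.67.
After k=2: 1.78902e+10.
k=3: B_{6}/(6)! × [f^{(5)}(38) − f^{(5)}(4)] = 1/30240 × (27360.0 − 2880.00) = 0.809524.
After k=3: 1.78902e+10.
k=4: B_{8}/(8)! × [f^{(7)}(38) − f^{(7)}(4)] = −1/1209600 × (0.00000 − 0.00000) = 0.00000.

S_4 ≈ 1.78902e+10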